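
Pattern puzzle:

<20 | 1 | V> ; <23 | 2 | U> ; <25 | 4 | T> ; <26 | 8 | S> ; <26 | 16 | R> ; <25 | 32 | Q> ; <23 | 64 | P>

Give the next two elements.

First coordinate: 20, 23, 25, 26, 26, 25, 23 → 20 → 16 (differences are 3, 2, 1, … (decreasing by 1 each time)).
Second coordinate goes 1, 2, 4, 8, 16, 32, 64 → 128 → 256 (×2 each step).
Letter: letters move back 1 place in the alphabet; V, U, T, S, R, Q, P → O → N.
Putting the parts together: <20 | 128 | O> and then <16 | 256 | N>.

<20 | 128 | O>, <16 | 256 | N>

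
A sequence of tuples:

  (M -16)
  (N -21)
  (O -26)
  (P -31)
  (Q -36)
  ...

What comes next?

(R -41)

For the letter, letters move forward 1 place in the alphabet: M, N, O, P, Q → R.
Second slot goes -16, -21, -26, -31, -36 → -41 (−5 each step).
Putting it together: (R -41).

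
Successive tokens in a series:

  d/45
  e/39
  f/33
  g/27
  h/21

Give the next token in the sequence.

i/15

Letter: letters move forward 1 place in the alphabet; d, e, f, g, h → i.
Second component: −6 each step, so 45, 39, 33, 27, 21 → 15.
So the next token is i/15.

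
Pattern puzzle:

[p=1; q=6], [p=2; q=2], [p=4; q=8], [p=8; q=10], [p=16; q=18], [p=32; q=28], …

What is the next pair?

P goes 1, 2, 4, 8, 16, 32 → 64 (×2 each step).
Q: 6, 2, 8, 10, 18, 28 → 46 (each term is the sum of the two before it).
Combining the parts gives [p=64; q=46].

[p=64; q=46]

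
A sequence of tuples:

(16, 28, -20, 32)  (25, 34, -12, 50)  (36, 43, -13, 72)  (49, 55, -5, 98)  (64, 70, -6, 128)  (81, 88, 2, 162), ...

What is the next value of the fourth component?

200

For the first component, perfect squares: 4², 5², 6², …: 16, 25, 36, 49, 64, 81 → 100.
Fourth component: always 2 × the first component; 32, 50, 72, 98, 128, 162 → 200.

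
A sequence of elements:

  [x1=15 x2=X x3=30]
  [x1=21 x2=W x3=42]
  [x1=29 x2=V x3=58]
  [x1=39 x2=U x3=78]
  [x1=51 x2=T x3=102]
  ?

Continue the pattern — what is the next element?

[x1=65 x2=S x3=130]

For the x1, differences are 6, 8, 10, … (increasing by 2 each time): 15, 21, 29, 39, 51 → 65.
X2: letters move back 1 place in the alphabet; X, W, V, U, T → S.
For the x3, always 2 × the x1: 30, 42, 58, 78, 102 → 130.
Combining the parts gives [x1=65 x2=S x3=130].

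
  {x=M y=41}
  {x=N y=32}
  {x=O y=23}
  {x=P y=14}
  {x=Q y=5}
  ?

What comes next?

{x=R y=-4}

X: letters move forward 1 place in the alphabet; M, N, O, P, Q → R.
Y goes 41, 32, 23, 14, 5 → -4 (−9 each step).
Combining the parts gives {x=R y=-4}.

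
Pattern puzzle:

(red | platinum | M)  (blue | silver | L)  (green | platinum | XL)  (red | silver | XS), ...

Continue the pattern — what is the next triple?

Colour: red, blue, green, red → blue (repeats red → blue → green).
Metal goes platinum, silver, platinum, silver → platinum (alternates platinum ↔ silver).
Size — runs through clothing sizes XS→XL: M, L, XL, XS → S.
So the next triple is (blue | platinum | S).

(blue | platinum | S)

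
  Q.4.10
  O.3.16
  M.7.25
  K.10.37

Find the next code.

Letter: letters move back 2 places in the alphabet; Q, O, M, K → I.
For the second component, each term is the sum of the two before it: 4, 3, 7, 10 → 17.
For the third component, differences are 6, 9, 12, … (increasing by 3 each time): 10, 16, 25, 37 → 52.
So the next code is I.17.52.

I.17.52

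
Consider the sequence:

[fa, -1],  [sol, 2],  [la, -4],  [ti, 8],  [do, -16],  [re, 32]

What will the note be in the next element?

Note: runs through the solfège scale do→ti; fa, sol, la, ti, do, re → mi.
For the second coordinate, ×(-2) each step: -1, 2, -4, 8, -16, 32 → -64.

mi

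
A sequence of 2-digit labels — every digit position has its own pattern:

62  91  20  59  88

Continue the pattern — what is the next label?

First digit: 6, 9, 2, 5, 8 → 1 (+3 each step, mod 10).
For the second digit, −1 each step, mod 10: 2, 1, 0, 9, 8 → 7.
Combining the parts gives 17.

17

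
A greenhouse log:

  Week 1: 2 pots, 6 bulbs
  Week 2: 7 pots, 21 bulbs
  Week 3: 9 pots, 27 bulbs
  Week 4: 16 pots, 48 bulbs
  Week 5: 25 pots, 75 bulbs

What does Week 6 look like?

Pots: 2, 7, 9, 16, 25 → 41 (each term is the sum of the two before it).
Bulbs: 6, 21, 27, 48, 75 → 123 (always 3 × the pots).
Putting it together: 41 pots, 123 bulbs.

41 pots, 123 bulbs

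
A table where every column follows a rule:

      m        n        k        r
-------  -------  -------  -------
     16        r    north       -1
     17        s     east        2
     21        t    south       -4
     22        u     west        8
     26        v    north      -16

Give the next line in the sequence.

Column m: alternating steps +1, +4, +1, +4, …; 16, 17, 21, 22, 26 → 27.
Column n — letters move forward 1 place in the alphabet: r, s, t, u, v → w.
Column k — repeats north → east → south → west: north, east, south, west, north → east.
Column r: ×(-2) each step; -1, 2, -4, 8, -16 → 32.
So the next line is 27  w  east  32.

27  w  east  32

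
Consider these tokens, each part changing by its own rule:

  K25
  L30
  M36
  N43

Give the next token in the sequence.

O51

Letter: letters move forward 1 place in the alphabet; K, L, M, N → O.
For the second component, differences are 5, 6, 7, … (increasing by 1 each time): 25, 30, 36, 43 → 51.
Putting it together: O51.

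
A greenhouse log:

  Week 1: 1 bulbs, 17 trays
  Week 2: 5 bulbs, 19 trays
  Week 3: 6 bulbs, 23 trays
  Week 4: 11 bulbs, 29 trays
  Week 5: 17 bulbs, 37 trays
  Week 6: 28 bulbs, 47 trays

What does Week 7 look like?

45 bulbs, 59 trays

Bulbs: each term is the sum of the two before it; 1, 5, 6, 11, 17, 28 → 45.
Trays — differences are 2, 4, 6, … (increasing by 2 each time): 17, 19, 23, 29, 37, 47 → 59.
Putting it together: 45 bulbs, 59 trays.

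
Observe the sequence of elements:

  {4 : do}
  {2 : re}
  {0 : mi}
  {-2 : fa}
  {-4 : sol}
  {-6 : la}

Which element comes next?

First entry: 4, 2, 0, -2, -4, -6 → -8 (−2 each step).
Note: runs through the solfège scale do→ti; do, re, mi, fa, sol, la → ti.
Putting it together: {-8 : ti}.

{-8 : ti}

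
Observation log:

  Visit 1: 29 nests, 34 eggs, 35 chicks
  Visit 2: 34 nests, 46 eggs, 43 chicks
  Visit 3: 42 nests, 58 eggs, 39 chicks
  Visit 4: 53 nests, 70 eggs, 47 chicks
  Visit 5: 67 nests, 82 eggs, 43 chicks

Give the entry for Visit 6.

Nests: 29, 34, 42, 53, 67 → 84 (differences are 5, 8, 11, … (increasing by 3 each time)).
Eggs: 34, 46, 58, 70, 82 → 94 (+12 each step).
Chicks goes 35, 43, 39, 47, 43 → 51 (alternating steps +8, −4, +8, −4, …).
Putting it together: 84 nests, 94 eggs, 51 chicks.

84 nests, 94 eggs, 51 chicks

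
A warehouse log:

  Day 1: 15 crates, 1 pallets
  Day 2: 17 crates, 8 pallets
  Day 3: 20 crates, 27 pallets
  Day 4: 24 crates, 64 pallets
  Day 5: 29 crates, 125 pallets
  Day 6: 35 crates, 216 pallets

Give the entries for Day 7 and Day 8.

Crates goes 15, 17, 20, 24, 29, 35 → 42 → 50 (differences are 2, 3, 4, … (increasing by 1 each time)).
Pallets: 1, 8, 27, 64, 125, 216 → 343 → 512 (perfect cubes: 1³, 2³, 3³, …).
Putting the parts together: 42 crates, 343 pallets and then 50 crates, 512 pallets.

42 crates, 343 pallets; 50 crates, 512 pallets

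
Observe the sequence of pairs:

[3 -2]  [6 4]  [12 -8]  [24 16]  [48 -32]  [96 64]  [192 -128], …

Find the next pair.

[384 256]

First slot: ×2 each step, so 3, 6, 12, 24, 48, 96, 192 → 384.
Second slot — ×(-2) each step: -2, 4, -8, 16, -32, 64, -128 → 256.
Combining the parts gives [384 256].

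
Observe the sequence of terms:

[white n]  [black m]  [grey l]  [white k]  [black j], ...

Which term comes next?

[grey i]

Shade: repeats white → black → grey, so white, black, grey, white, black → grey.
Letter: n, m, l, k, j → i (letters move back 1 place in the alphabet).
Combining the parts gives [grey i].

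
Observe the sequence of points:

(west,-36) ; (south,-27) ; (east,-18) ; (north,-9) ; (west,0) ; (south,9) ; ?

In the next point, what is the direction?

east

Direction — repeats west → south → east → north: west, south, east, north, west, south → east.
Second slot: +9 each step, so -36, -27, -18, -9, 0, 9 → 18.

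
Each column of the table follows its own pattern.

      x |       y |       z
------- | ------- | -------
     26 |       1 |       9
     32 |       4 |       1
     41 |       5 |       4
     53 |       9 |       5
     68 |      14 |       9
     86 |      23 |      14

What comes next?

107  37  23

For the column x, differences are 6, 9, 12, … (increasing by 3 each time): 26, 32, 41, 53, 68, 86 → 107.
Column y — each term is the sum of the two before it: 1, 4, 5, 9, 14, 23 → 37.
Column z goes 9, 1, 4, 5, 9, 14 → 23 (always the previous value of the column y).
So the next line is 107  37  23.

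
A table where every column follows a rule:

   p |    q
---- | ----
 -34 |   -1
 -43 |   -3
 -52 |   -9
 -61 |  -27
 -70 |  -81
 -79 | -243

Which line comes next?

Column p: −9 each step; -34, -43, -52, -61, -70, -79 → -88.
Column q goes -1, -3, -9, -27, -81, -243 → -729 (×3 each step).
Putting it together: -88  -729.

-88  -729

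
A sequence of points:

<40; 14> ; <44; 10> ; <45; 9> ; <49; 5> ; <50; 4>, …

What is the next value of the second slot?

0

First slot: alternating steps +4, +1, +4, +1, …; 40, 44, 45, 49, 50 → 54.
Second slot — together with the first slot always sums to 54: 14, 10, 9, 5, 4 → 0.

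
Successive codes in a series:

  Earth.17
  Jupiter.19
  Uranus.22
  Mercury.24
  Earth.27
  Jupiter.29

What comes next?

Uranus.32

Planet: Earth, Jupiter, Uranus, Mercury, Earth, Jupiter → Uranus (repeats Earth → Jupiter → Uranus → Mercury).
Second component — alternating steps +2, +3, +2, +3, …: 17, 19, 22, 24, 27, 29 → 32.
So the next code is Uranus.32.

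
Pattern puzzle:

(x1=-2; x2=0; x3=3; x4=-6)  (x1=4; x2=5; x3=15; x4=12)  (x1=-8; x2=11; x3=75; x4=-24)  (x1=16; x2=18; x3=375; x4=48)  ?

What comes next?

X1 — ×(-2) each step: -2, 4, -8, 16 → -32.
X2 — differences are 5, 6, 7, … (increasing by 1 each time): 0, 5, 11, 18 → 26.
For the x3, ×5 each step: 3, 15, 75, 375 → 1875.
X4: always 3 × the x1; -6, 12, -24, 48 → -96.
So the next 4-tuple is (x1=-32; x2=26; x3=1875; x4=-96).

(x1=-32; x2=26; x3=1875; x4=-96)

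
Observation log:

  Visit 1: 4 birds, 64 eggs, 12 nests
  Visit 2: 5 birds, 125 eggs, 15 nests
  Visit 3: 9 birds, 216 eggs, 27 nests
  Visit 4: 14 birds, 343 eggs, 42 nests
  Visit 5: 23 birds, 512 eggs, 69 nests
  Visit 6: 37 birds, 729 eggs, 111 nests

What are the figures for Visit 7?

60 birds, 1000 eggs, 180 nests

Birds: 4, 5, 9, 14, 23, 37 → 60 (each term is the sum of the two before it).
For the eggs, perfect cubes: 4³, 5³, 6³, …: 64, 125, 216, 343, 512, 729 → 1000.
Nests: always 3 × the birds; 12, 15, 27, 42, 69, 111 → 180.
Combining the parts gives 60 birds, 1000 eggs, 180 nests.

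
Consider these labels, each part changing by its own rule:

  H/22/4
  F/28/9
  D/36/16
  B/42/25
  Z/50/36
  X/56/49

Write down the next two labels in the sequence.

V/64/64, T/70/81

Letter goes H, F, D, B, Z, X → V → T (letters move back 2 places in the alphabet, wrapping A→Z).
Second component: alternating steps +6, +8, +6, +8, …, so 22, 28, 36, 42, 50, 56 → 64 → 70.
Third component: perfect squares: 2², 3², 4², …, so 4, 9, 16, 25, 36, 49 → 64 → 81.
Putting the parts together: V/64/64 and then T/70/81.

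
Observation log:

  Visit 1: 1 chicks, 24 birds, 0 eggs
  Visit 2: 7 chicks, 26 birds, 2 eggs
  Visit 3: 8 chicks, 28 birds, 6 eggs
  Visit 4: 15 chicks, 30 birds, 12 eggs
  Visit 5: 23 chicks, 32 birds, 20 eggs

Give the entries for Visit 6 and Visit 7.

Chicks: each term is the sum of the two before it; 1, 7, 8, 15, 23 → 38 → 61.
Birds — +2 each step: 24, 26, 28, 30, 32 → 34 → 36.
Eggs goes 0, 2, 6, 12, 20 → 30 → 42 (differences are 2, 4, 6, … (increasing by 2 each time)).
Putting the parts together: 38 chicks, 34 birds, 30 eggs and then 61 chicks, 36 birds, 42 eggs.

38 chicks, 34 birds, 30 eggs; 61 chicks, 36 birds, 42 eggs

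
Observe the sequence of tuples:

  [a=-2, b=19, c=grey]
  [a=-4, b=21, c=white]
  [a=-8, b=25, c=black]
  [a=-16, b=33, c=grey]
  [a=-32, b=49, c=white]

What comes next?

A goes -2, -4, -8, -16, -32 → -64 (×2 each step).
B: together with the a always sums to 17; 19, 21, 25, 33, 49 → 81.
C: repeats grey → white → black; grey, white, black, grey, white → black.
Putting it together: [a=-64, b=81, c=black].

[a=-64, b=81, c=black]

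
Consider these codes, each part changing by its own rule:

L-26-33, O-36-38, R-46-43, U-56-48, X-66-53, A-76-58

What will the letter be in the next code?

D

Letter goes L, O, R, U, X, A → D (letters move forward 3 places in the alphabet, wrapping Z→A).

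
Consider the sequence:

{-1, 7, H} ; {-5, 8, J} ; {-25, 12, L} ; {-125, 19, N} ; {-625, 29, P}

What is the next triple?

{-3125, 42, R}

First part: ×5 each step, so -1, -5, -25, -125, -625 → -3125.
Second part: differences are 1, 4, 7, … (increasing by 3 each time), so 7, 8, 12, 19, 29 → 42.
Letter: H, J, L, N, P → R (letters move forward 2 places in the alphabet).
Combining the parts gives {-3125, 42, R}.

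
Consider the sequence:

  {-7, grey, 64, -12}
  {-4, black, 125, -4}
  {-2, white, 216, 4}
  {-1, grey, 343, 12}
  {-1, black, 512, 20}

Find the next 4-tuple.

For the first coordinate, differences are 3, 2, 1, … (decreasing by 1 each time): -7, -4, -2, -1, -1 → -2.
Shade goes grey, black, white, grey, black → white (repeats grey → black → white).
Third coordinate: 64, 125, 216, 343, 512 → 729 (perfect cubes: 4³, 5³, 6³, …).
Fourth coordinate — +8 each step: -12, -4, 4, 12, 20 → 28.
Putting it together: {-2, white, 729, 28}.

{-2, white, 729, 28}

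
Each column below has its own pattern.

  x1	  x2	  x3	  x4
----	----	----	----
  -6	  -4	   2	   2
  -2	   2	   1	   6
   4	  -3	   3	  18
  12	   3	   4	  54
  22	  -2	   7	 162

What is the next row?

Column x1: differences are 4, 6, 8, … (increasing by 2 each time); -6, -2, 4, 12, 22 → 34.
Column x2 — alternating steps +6, −5, +6, −5, …: -4, 2, -3, 3, -2 → 4.
Column x3: each term is the sum of the two before it; 2, 1, 3, 4, 7 → 11.
Column x4: 2, 6, 18, 54, 162 → 486 (×3 each step).
Combining the parts gives 34  4  11  486.

34  4  11  486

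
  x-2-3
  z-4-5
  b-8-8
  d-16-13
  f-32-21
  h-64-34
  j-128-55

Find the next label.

l-256-89

Letter goes x, z, b, d, f, h, j → l (letters move forward 2 places in the alphabet, wrapping Z→A).
Second component: ×2 each step, so 2, 4, 8, 16, 32, 64, 128 → 256.
Third component: each term is the sum of the two before it, so 3, 5, 8, 13, 21, 34, 55 → 89.
So the next label is l-256-89.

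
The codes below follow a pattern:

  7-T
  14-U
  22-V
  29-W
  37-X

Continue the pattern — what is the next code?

44-Y

First component — alternating steps +7, +8, +7, +8, …: 7, 14, 22, 29, 37 → 44.
Letter: T, U, V, W, X → Y (letters move forward 1 place in the alphabet).
Combining the parts gives 44-Y.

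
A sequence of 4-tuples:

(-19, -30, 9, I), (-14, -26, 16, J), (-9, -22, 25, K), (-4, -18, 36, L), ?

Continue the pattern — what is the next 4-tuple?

First coordinate: +5 each step; -19, -14, -9, -4 → 1.
Second coordinate — +4 each step: -30, -26, -22, -18 → -14.
Third coordinate: perfect squares: 3², 4², 5², …, so 9, 16, 25, 36 → 49.
For the letter, letters move forward 1 place in the alphabet: I, J, K, L → M.
Putting it together: (1, -14, 49, M).

(1, -14, 49, M)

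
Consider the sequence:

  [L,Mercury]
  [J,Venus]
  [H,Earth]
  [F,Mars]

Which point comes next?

Letter: letters move back 2 places in the alphabet, so L, J, H, F → D.
Planet: runs through the planets Mercury→Neptune, so Mercury, Venus, Earth, Mars → Jupiter.
Combining the parts gives [D,Jupiter].

[D,Jupiter]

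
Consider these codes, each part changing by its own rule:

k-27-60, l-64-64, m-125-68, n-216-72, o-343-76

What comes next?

p-512-80

For the letter, letters move forward 1 place in the alphabet: k, l, m, n, o → p.
Second component goes 27, 64, 125, 216, 343 → 512 (perfect cubes: 3³, 4³, 5³, …).
Third component: +4 each step; 60, 64, 68, 72, 76 → 80.
Putting it together: p-512-80.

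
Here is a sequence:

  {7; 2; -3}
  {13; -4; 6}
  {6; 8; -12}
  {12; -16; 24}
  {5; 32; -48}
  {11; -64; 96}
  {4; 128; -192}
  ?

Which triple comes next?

First coordinate: alternating steps +6, −7, +6, −7, …, so 7, 13, 6, 12, 5, 11, 4 → 10.
Second coordinate goes 2, -4, 8, -16, 32, -64, 128 → -256 (×(-2) each step).
Third coordinate: -3, 6, -12, 24, -48, 96, -192 → 384 (×(-2) each step).
Putting it together: {10; -256; 384}.

{10; -256; 384}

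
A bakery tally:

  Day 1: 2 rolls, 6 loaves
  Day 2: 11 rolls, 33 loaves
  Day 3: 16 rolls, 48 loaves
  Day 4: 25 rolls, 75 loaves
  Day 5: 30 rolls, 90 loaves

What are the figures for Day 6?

39 rolls, 117 loaves

For the rolls, alternating steps +9, +5, +9, +5, …: 2, 11, 16, 25, 30 → 39.
Loaves: always 3 × the rolls; 6, 33, 48, 75, 90 → 117.
Putting it together: 39 rolls, 117 loaves.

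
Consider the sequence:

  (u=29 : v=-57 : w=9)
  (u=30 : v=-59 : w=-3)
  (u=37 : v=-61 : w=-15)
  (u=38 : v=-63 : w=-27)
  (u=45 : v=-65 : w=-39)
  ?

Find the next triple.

U — alternating steps +1, +7, +1, +7, …: 29, 30, 37, 38, 45 → 46.
V — −2 each step: -57, -59, -61, -63, -65 → -67.
W: 9, -3, -15, -27, -39 → -51 (−12 each step).
So the next triple is (u=46 : v=-67 : w=-51).

(u=46 : v=-67 : w=-51)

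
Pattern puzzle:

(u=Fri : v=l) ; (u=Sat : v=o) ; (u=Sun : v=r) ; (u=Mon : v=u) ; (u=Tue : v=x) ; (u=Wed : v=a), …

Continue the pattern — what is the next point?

U: runs through the weekdays Mon→Sun, so Fri, Sat, Sun, Mon, Tue, Wed → Thu.
V: letters move forward 3 places in the alphabet, wrapping Z→A, so l, o, r, u, x, a → d.
Putting it together: (u=Thu : v=d).

(u=Thu : v=d)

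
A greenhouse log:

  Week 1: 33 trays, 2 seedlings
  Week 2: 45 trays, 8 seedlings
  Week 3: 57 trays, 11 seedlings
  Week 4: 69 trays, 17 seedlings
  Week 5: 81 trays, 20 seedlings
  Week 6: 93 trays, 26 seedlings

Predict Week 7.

Trays: +12 each step, so 33, 45, 57, 69, 81, 93 → 105.
Seedlings: alternating steps +6, +3, +6, +3, …; 2, 8, 11, 17, 20, 26 → 29.
Putting it together: 105 trays, 29 seedlings.

105 trays, 29 seedlings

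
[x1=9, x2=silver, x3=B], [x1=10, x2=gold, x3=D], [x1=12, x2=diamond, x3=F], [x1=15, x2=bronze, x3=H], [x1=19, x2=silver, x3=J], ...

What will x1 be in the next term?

For the x1, differences are 1, 2, 3, … (increasing by 1 each time): 9, 10, 12, 15, 19 → 24.
X2: repeats silver → gold → diamond → bronze, so silver, gold, diamond, bronze, silver → gold.
X3 goes B, D, F, H, J → L (letters move forward 2 places in the alphabet).

24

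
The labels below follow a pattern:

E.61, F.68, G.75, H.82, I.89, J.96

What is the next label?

Letter — letters move forward 1 place in the alphabet: E, F, G, H, I, J → K.
Second component — +7 each step: 61, 68, 75, 82, 89, 96 → 103.
Combining the parts gives K.103.

K.103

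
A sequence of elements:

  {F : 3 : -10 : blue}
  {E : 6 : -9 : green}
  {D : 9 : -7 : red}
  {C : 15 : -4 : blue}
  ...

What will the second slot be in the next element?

24

Second slot — each term is the sum of the two before it: 3, 6, 9, 15 → 24.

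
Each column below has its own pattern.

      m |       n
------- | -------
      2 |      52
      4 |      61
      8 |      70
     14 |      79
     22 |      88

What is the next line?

32  97

Column m: differences are 2, 4, 6, … (increasing by 2 each time), so 2, 4, 8, 14, 22 → 32.
Column n: +9 each step; 52, 61, 70, 79, 88 → 97.
Putting it together: 32  97.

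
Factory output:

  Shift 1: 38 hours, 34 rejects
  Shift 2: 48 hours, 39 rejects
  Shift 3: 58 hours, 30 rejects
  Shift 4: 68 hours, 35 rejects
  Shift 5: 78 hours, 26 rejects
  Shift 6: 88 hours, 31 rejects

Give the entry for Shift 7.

Hours: +10 each step, so 38, 48, 58, 68, 78, 88 → 98.
Rejects: 34, 39, 30, 35, 26, 31 → 22 (alternating steps +5, −9, +5, −9, …).
Putting it together: 98 hours, 22 rejects.

98 hours, 22 rejects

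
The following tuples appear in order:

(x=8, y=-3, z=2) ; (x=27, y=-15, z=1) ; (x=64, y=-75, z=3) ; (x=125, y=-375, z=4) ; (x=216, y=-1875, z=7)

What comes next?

(x=343, y=-9375, z=11)

X: 8, 27, 64, 125, 216 → 343 (perfect cubes: 2³, 3³, 4³, …).
Y: ×5 each step; -3, -15, -75, -375, -1875 → -9375.
Z: 2, 1, 3, 4, 7 → 11 (each term is the sum of the two before it).
Putting it together: (x=343, y=-9375, z=11).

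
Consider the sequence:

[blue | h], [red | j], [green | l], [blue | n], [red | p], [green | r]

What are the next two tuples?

Colour — repeats blue → red → green: blue, red, green, blue, red, green → blue → red.
Letter: h, j, l, n, p, r → t → v (letters move forward 2 places in the alphabet).
So the next two tuples are [blue | t] and [red | v].

[blue | t], [red | v]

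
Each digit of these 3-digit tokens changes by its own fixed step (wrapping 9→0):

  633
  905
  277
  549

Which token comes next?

For the first digit, +3 each step, mod 10: 6, 9, 2, 5 → 8.
Second digit: −3 each step, mod 10, so 3, 0, 7, 4 → 1.
Third digit: 3, 5, 7, 9 → 1 (+2 each step, mod 10).
Combining the parts gives 811.

811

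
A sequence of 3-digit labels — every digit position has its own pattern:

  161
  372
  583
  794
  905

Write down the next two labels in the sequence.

116, 327

First digit: +2 each step, mod 10, so 1, 3, 5, 7, 9 → 1 → 3.
Second digit: +1 each step, mod 10; 6, 7, 8, 9, 0 → 1 → 2.
Third digit goes 1, 2, 3, 4, 5 → 6 → 7 (+1 each step, mod 10).
So the next two labels are 116 and 327.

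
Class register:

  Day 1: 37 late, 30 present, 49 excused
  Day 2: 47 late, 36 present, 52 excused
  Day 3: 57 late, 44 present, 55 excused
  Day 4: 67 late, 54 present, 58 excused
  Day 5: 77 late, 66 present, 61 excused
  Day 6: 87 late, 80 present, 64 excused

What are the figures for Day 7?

For the late, +10 each step: 37, 47, 57, 67, 77, 87 → 97.
Present — differences are 6, 8, 10, … (increasing by 2 each time): 30, 36, 44, 54, 66, 80 → 96.
For the excused, +3 each step: 49, 52, 55, 58, 61, 64 → 67.
Putting it together: 97 late, 96 present, 67 excused.

97 late, 96 present, 67 excused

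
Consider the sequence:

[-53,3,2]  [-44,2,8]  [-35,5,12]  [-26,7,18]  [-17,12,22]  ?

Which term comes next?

[-8,19,28]

First entry: +9 each step; -53, -44, -35, -26, -17 → -8.
Second entry: each term is the sum of the two before it; 3, 2, 5, 7, 12 → 19.
Third entry: alternating steps +6, +4, +6, +4, …, so 2, 8, 12, 18, 22 → 28.
Combining the parts gives [-8,19,28].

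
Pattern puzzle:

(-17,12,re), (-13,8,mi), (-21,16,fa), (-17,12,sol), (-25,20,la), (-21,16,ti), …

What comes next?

(-29,24,do)

First value: -17, -13, -21, -17, -25, -21 → -29 (alternating steps +4, −8, +4, −8, …).
Second value: together with the first value always sums to -5; 12, 8, 16, 12, 20, 16 → 24.
Note — runs through the solfège scale do→ti: re, mi, fa, sol, la, ti → do.
Putting it together: (-29,24,do).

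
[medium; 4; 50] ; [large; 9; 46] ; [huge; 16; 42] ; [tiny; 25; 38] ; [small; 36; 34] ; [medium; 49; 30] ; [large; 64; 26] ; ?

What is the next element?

[huge; 81; 22]

Size goes medium, large, huge, tiny, small, medium, large → huge (repeats medium → large → huge → tiny → small).
For the second value, perfect squares: 2², 3², 4², …: 4, 9, 16, 25, 36, 49, 64 → 81.
For the third value, −4 each step: 50, 46, 42, 38, 34, 30, 26 → 22.
So the next element is [huge; 81; 22].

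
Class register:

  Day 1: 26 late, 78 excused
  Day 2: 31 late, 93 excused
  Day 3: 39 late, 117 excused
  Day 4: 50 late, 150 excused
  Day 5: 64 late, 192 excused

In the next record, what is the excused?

Late: differences are 5, 8, 11, … (increasing by 3 each time); 26, 31, 39, 50, 64 → 81.
For the excused, always 3 × the late: 78, 93, 117, 150, 192 → 243.

243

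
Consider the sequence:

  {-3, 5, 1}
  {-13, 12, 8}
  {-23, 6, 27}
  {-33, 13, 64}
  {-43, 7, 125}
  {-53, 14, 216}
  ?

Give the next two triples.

First part: -3, -13, -23, -33, -43, -53 → -63 → -73 (−10 each step).
Second part: alternating steps +7, −6, +7, −6, …; 5, 12, 6, 13, 7, 14 → 8 → 15.
Third part — perfect cubes: 1³, 2³, 3³, …: 1, 8, 27, 64, 125, 216 → 343 → 512.
So the next two triples are {-63, 8, 343} and {-73, 15, 512}.

{-63, 8, 343}, {-73, 15, 512}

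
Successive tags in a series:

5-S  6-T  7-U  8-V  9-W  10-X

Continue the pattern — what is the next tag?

11-Y

First component goes 5, 6, 7, 8, 9, 10 → 11 (+1 each step).
Letter goes S, T, U, V, W, X → Y (letters move forward 1 place in the alphabet).
Combining the parts gives 11-Y.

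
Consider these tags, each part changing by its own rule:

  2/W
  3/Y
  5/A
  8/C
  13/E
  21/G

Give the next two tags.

First component: each term is the sum of the two before it, so 2, 3, 5, 8, 13, 21 → 34 → 55.
Letter: W, Y, A, C, E, G → I → K (letters move forward 2 places in the alphabet, wrapping Z→A).
Putting the parts together: 34/I and then 55/K.

34/I, 55/K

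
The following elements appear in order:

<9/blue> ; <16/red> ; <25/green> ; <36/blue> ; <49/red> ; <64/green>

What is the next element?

<81/blue>

First part: 9, 16, 25, 36, 49, 64 → 81 (perfect squares: 3², 4², 5², …).
Colour — repeats blue → red → green: blue, red, green, blue, red, green → blue.
Putting it together: <81/blue>.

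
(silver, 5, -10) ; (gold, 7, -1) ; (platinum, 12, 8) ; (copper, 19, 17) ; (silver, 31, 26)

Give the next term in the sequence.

Metal: repeats silver → gold → platinum → copper; silver, gold, platinum, copper, silver → gold.
Second coordinate: 5, 7, 12, 19, 31 → 50 (each term is the sum of the two before it).
Third coordinate: -10, -1, 8, 17, 26 → 35 (+9 each step).
Combining the parts gives (gold, 50, 35).

(gold, 50, 35)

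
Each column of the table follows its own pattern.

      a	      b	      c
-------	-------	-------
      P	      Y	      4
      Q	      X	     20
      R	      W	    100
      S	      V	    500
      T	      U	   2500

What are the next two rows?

Column a — letters move forward 1 place in the alphabet: P, Q, R, S, T → U → V.
Column b — letters move back 1 place in the alphabet: Y, X, W, V, U → T → S.
Column c goes 4, 20, 100, 500, 2500 → 12500 → 62500 (×5 each step).
So the next two rows are U  T  12500 and V  S  62500.

U  T  12500; V  S  62500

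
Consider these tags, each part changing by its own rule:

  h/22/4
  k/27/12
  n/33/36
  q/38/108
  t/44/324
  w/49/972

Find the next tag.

Letter goes h, k, n, q, t, w → z (letters move forward 3 places in the alphabet).
For the second component, alternating steps +5, +6, +5, +6, …: 22, 27, 33, 38, 44, 49 → 55.
Third component: 4, 12, 36, 108, 324, 972 → 2916 (×3 each step).
Putting it together: z/55/2916.

z/55/2916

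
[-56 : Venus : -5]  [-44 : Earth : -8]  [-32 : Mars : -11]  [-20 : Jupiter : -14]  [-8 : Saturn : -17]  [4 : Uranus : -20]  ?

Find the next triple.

[16 : Neptune : -23]

First part: +12 each step; -56, -44, -32, -20, -8, 4 → 16.
Planet: runs through the planets Mercury→Neptune, so Venus, Earth, Mars, Jupiter, Saturn, Uranus → Neptune.
Third part: −3 each step, so -5, -8, -11, -14, -17, -20 → -23.
So the next triple is [16 : Neptune : -23].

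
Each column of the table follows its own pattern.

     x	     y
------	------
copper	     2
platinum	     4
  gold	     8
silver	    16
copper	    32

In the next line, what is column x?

Column x: repeats copper → platinum → gold → silver; copper, platinum, gold, silver, copper → platinum.
Column y goes 2, 4, 8, 16, 32 → 64 (×2 each step).

platinum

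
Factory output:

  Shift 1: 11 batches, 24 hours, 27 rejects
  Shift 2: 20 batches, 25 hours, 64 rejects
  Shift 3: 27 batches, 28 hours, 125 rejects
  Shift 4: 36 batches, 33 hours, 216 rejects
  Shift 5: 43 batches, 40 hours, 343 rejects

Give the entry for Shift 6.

52 batches, 49 hours, 512 rejects

Batches: alternating steps +9, +7, +9, +7, …, so 11, 20, 27, 36, 43 → 52.
Hours goes 24, 25, 28, 33, 40 → 49 (differences are 1, 3, 5, … (increasing by 2 each time)).
Rejects: perfect cubes: 3³, 4³, 5³, …, so 27, 64, 125, 216, 343 → 512.
Putting it together: 52 batches, 49 hours, 512 rejects.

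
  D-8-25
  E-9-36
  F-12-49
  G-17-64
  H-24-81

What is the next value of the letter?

I

Letter: letters move forward 1 place in the alphabet; D, E, F, G, H → I.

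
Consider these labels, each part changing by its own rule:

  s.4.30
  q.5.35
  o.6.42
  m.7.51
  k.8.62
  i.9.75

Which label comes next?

Letter: letters move back 2 places in the alphabet, so s, q, o, m, k, i → g.
Second component — +1 each step: 4, 5, 6, 7, 8, 9 → 10.
Third component: 30, 35, 42, 51, 62, 75 → 90 (differences are 5, 7, 9, … (increasing by 2 each time)).
Putting it together: g.10.90.

g.10.90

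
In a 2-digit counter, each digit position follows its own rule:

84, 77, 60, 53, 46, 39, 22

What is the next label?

First digit — −1 each step, mod 10: 8, 7, 6, 5, 4, 3, 2 → 1.
Second digit: +3 each step, mod 10, so 4, 7, 0, 3, 6, 9, 2 → 5.
Putting it together: 15.

15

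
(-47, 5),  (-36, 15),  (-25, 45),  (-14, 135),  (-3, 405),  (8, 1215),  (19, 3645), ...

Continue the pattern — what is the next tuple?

First part: +11 each step; -47, -36, -25, -14, -3, 8, 19 → 30.
For the second part, ×3 each step: 5, 15, 45, 135, 405, 1215, 3645 → 10935.
Putting it together: (30, 10935).

(30, 10935)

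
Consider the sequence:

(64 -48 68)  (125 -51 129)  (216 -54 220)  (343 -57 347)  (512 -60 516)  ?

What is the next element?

(729 -63 733)

First component — perfect cubes: 4³, 5³, 6³, …: 64, 125, 216, 343, 512 → 729.
Second component: −3 each step; -48, -51, -54, -57, -60 → -63.
Third component goes 68, 129, 220, 347, 516 → 733 (always 4 more than the first component).
Putting it together: (729 -63 733).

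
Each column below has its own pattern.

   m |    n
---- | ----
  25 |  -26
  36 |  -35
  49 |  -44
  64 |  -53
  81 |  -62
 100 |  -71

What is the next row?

121  -80

Column m: 25, 36, 49, 64, 81, 100 → 121 (perfect squares: 5², 6², 7², …).
For the column n, −9 each step: -26, -35, -44, -53, -62, -71 → -80.
So the next row is 121  -80.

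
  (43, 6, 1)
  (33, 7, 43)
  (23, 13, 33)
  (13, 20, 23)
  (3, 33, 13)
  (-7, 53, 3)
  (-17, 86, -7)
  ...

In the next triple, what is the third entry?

-17

First entry: −10 each step; 43, 33, 23, 13, 3, -7, -17 → -27.
Second entry: each term is the sum of the two before it, so 6, 7, 13, 20, 33, 53, 86 → 139.
Third entry: always the previous value of the first entry, so 1, 43, 33, 23, 13, 3, -7 → -17.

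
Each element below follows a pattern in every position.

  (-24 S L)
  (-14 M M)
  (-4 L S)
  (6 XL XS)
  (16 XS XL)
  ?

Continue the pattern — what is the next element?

(26 S L)

First coordinate: +10 each step; -24, -14, -4, 6, 16 → 26.
First size: runs through clothing sizes XS→XL; S, M, L, XL, XS → S.
For the second size, runs backward through clothing sizes XS→XL: L, M, S, XS, XL → L.
So the next element is (26 S L).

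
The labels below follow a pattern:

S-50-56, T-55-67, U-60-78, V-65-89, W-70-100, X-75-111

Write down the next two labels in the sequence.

Letter — letters move forward 1 place in the alphabet: S, T, U, V, W, X → Y → Z.
For the second component, +5 each step: 50, 55, 60, 65, 70, 75 → 80 → 85.
For the third component, +11 each step: 56, 67, 78, 89, 100, 111 → 122 → 133.
Putting the parts together: Y-80-122 and then Z-85-133.

Y-80-122, Z-85-133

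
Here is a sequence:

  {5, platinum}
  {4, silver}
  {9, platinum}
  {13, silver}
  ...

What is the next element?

First slot goes 5, 4, 9, 13 → 22 (each term is the sum of the two before it).
Metal goes platinum, silver, platinum, silver → platinum (alternates platinum ↔ silver).
Putting it together: {22, platinum}.

{22, platinum}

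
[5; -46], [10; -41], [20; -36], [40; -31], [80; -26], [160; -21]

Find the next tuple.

[320; -16]

First value: ×2 each step; 5, 10, 20, 40, 80, 160 → 320.
For the second value, +5 each step: -46, -41, -36, -31, -26, -21 → -16.
Combining the parts gives [320; -16].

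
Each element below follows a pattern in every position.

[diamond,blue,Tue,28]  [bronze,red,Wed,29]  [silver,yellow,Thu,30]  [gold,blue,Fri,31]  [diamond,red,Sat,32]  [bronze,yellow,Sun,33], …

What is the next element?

Rank: diamond, bronze, silver, gold, diamond, bronze → silver (repeats diamond → bronze → silver → gold).
Colour — repeats blue → red → yellow: blue, red, yellow, blue, red, yellow → blue.
For the day, runs through the weekdays Mon→Sun: Tue, Wed, Thu, Fri, Sat, Sun → Mon.
Fourth entry goes 28, 29, 30, 31, 32, 33 → 34 (+1 each step).
Combining the parts gives [silver,blue,Mon,34].

[silver,blue,Mon,34]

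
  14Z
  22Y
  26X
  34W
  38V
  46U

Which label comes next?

50T

First component: 14, 22, 26, 34, 38, 46 → 50 (alternating steps +8, +4, +8, +4, …).
Letter — letters move back 1 place in the alphabet: Z, Y, X, W, V, U → T.
Combining the parts gives 50T.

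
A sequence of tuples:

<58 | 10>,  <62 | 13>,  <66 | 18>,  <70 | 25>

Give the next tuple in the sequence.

First slot — +4 each step: 58, 62, 66, 70 → 74.
Second slot: 10, 13, 18, 25 → 34 (differences are 3, 5, 7, … (increasing by 2 each time)).
Combining the parts gives <74 | 34>.

<74 | 34>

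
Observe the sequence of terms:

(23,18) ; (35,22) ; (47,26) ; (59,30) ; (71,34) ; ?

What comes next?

First entry — +12 each step: 23, 35, 47, 59, 71 → 83.
Second entry goes 18, 22, 26, 30, 34 → 38 (+4 each step).
Putting it together: (83,38).

(83,38)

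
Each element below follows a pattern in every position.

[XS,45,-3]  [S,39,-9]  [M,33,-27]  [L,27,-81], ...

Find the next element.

[XL,21,-243]

Size — runs through clothing sizes XS→XL: XS, S, M, L → XL.
Second slot goes 45, 39, 33, 27 → 21 (−6 each step).
Third slot: ×3 each step; -3, -9, -27, -81 → -243.
Putting it together: [XL,21,-243].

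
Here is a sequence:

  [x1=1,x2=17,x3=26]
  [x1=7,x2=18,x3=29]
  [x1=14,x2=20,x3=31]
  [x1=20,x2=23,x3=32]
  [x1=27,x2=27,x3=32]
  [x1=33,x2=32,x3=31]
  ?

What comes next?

For the x1, alternating steps +6, +7, +6, +7, …: 1, 7, 14, 20, 27, 33 → 40.
X2: 17, 18, 20, 23, 27, 32 → 38 (differences are 1, 2, 3, … (increasing by 1 each time)).
X3: differences are 3, 2, 1, … (decreasing by 1 each time), so 26, 29, 31, 32, 32, 31 → 29.
So the next element is [x1=40,x2=38,x3=29].

[x1=40,x2=38,x3=29]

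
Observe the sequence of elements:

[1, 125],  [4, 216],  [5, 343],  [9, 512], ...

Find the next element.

First value — each term is the sum of the two before it: 1, 4, 5, 9 → 14.
Second value: perfect cubes: 5³, 6³, 7³, …, so 125, 216, 343, 512 → 729.
Putting it together: [14, 729].

[14, 729]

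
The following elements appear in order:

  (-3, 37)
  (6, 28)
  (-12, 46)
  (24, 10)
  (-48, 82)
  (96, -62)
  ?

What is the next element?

(-192, 226)

First slot: ×(-2) each step, so -3, 6, -12, 24, -48, 96 → -192.
Second slot goes 37, 28, 46, 10, 82, -62 → 226 (together with the first slot always sums to 34).
So the next element is (-192, 226).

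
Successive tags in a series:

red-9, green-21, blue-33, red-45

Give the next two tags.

Colour: red, green, blue, red → green → blue (repeats red → green → blue).
Second component: 9, 21, 33, 45 → 57 → 69 (+12 each step).
So the next two tags are green-57 and blue-69.

green-57 then blue-69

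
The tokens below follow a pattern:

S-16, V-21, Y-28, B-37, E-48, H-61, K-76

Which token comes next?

N-93

For the letter, letters move forward 3 places in the alphabet, wrapping Z→A: S, V, Y, B, E, H, K → N.
Second component — differences are 5, 7, 9, … (increasing by 2 each time): 16, 21, 28, 37, 48, 61, 76 → 93.
Combining the parts gives N-93.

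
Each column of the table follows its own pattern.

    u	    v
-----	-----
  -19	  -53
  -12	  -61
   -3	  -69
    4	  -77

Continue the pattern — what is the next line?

Column u goes -19, -12, -3, 4 → 13 (alternating steps +7, +9, +7, +9, …).
Column v goes -53, -61, -69, -77 → -85 (−8 each step).
Combining the parts gives 13  -85.

13  -85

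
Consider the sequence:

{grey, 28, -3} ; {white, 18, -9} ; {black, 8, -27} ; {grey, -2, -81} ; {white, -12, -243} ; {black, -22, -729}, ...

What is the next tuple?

{grey, -32, -2187}

Shade: grey, white, black, grey, white, black → grey (repeats grey → white → black).
Second entry goes 28, 18, 8, -2, -12, -22 → -32 (−10 each step).
For the third entry, ×3 each step: -3, -9, -27, -81, -243, -729 → -2187.
Combining the parts gives {grey, -32, -2187}.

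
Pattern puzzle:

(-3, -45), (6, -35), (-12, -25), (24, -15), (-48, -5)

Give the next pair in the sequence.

(96, 5)

First slot goes -3, 6, -12, 24, -48 → 96 (×(-2) each step).
Second slot: -45, -35, -25, -15, -5 → 5 (+10 each step).
Combining the parts gives (96, 5).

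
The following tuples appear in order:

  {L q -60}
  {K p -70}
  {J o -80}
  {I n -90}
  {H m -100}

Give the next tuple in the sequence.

First letter — letters move back 1 place in the alphabet: L, K, J, I, H → G.
Second letter — letters move back 1 place in the alphabet: q, p, o, n, m → l.
Third part: -60, -70, -80, -90, -100 → -110 (−10 each step).
So the next tuple is {G l -110}.

{G l -110}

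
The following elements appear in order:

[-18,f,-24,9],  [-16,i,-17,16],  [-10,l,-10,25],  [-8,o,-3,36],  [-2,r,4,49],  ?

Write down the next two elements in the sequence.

First value: -18, -16, -10, -8, -2 → 0 → 6 (alternating steps +2, +6, +2, +6, …).
Letter goes f, i, l, o, r → u → x (letters move forward 3 places in the alphabet).
Third value — +7 each step: -24, -17, -10, -3, 4 → 11 → 18.
Fourth value: 9, 16, 25, 36, 49 → 64 → 81 (perfect squares: 3², 4², 5², …).
So the next two elements are [0,u,11,64] and [6,x,18,81].

[0,u,11,64], [6,x,18,81]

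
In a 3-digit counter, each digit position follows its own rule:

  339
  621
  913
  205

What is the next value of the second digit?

First digit: 3, 6, 9, 2 → 5 (+3 each step, mod 10).
Second digit — −1 each step, mod 10: 3, 2, 1, 0 → 9.
Third digit goes 9, 1, 3, 5 → 7 (+2 each step, mod 10).

9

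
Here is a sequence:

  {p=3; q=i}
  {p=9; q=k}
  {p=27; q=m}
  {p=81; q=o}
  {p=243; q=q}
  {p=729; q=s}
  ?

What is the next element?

{p=2187; q=u}

P: ×3 each step, so 3, 9, 27, 81, 243, 729 → 2187.
Q goes i, k, m, o, q, s → u (letters move forward 2 places in the alphabet).
So the next element is {p=2187; q=u}.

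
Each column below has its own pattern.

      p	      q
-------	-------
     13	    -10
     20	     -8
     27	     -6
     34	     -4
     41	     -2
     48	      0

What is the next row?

55  2

Column p: +7 each step, so 13, 20, 27, 34, 41, 48 → 55.
Column q — +2 each step: -10, -8, -6, -4, -2, 0 → 2.
Putting it together: 55  2.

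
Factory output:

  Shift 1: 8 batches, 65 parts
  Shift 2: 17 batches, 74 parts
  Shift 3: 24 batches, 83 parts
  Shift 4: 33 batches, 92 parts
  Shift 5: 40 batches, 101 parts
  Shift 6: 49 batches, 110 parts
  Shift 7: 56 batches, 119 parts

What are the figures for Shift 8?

Batches: alternating steps +9, +7, +9, +7, …; 8, 17, 24, 33, 40, 49, 56 → 65.
Parts — +9 each step: 65, 74, 83, 92, 101, 110, 119 → 128.
Combining the parts gives 65 batches, 128 parts.

65 batches, 128 parts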